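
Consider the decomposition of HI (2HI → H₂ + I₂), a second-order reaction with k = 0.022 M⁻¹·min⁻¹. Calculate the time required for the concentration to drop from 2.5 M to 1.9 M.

5.742 min

Step 1: For second-order: t = (1/[HI] - 1/[HI]₀)/k
Step 2: t = (1/1.9 - 1/2.5)/0.022
Step 3: t = (0.5263 - 0.4)/0.022
Step 4: t = 0.1263/0.022 = 5.742 min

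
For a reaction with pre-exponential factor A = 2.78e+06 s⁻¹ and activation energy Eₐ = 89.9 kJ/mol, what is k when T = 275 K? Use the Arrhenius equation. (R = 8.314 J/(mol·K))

2.33e-11 s⁻¹

Step 1: Use the Arrhenius equation: k = A × exp(-Eₐ/RT)
Step 2: Convert Eₐ to J/mol: 89.9 kJ/mol = 89900 J/mol
Step 3: Calculate the exponent: -Eₐ/(RT) = -89900/(8.314 × 275) = -39.32031
Step 4: k = 2.78e+06 × exp(-39.32031)
Step 5: k = 2.78e+06 × 8.38313e-18 = 2.3305e-11 s⁻¹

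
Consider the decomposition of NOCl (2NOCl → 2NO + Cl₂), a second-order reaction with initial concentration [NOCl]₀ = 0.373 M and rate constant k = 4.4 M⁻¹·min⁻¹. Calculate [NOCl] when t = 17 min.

0.01291 M

Step 1: For a second-order reaction: 1/[NOCl] = 1/[NOCl]₀ + kt
Step 2: 1/[NOCl] = 1/0.373 + 4.4 × 17
Step 3: 1/[NOCl] = 2.681 + 74.8 = 77.48
Step 4: [NOCl] = 1/77.48 = 0.01291 M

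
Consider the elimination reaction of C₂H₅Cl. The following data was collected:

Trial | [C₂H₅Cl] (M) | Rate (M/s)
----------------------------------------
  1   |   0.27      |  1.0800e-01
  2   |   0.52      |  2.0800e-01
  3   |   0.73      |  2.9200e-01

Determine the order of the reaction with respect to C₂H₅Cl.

first order (1)

Step 1: Compare trials to find order n where rate₂/rate₁ = ([C₂H₅Cl]₂/[C₂H₅Cl]₁)^n
Step 2: rate₂/rate₁ = 2.0800e-01/1.0800e-01 = 1.926
Step 3: [C₂H₅Cl]₂/[C₂H₅Cl]₁ = 0.52/0.27 = 1.926
Step 4: n = ln(1.926)/ln(1.926) = 1.00 ≈ 1
Step 5: The reaction is first order in C₂H₅Cl.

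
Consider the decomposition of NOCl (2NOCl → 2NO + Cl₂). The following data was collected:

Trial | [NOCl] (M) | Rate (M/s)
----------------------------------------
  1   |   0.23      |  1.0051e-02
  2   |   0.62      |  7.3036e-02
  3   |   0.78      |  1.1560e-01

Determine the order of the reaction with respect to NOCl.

second order (2)

Step 1: Compare trials to find order n where rate₂/rate₁ = ([NOCl]₂/[NOCl]₁)^n
Step 2: rate₂/rate₁ = 7.3036e-02/1.0051e-02 = 7.267
Step 3: [NOCl]₂/[NOCl]₁ = 0.62/0.23 = 2.696
Step 4: n = ln(7.267)/ln(2.696) = 2.00 ≈ 2
Step 5: The reaction is second order in NOCl.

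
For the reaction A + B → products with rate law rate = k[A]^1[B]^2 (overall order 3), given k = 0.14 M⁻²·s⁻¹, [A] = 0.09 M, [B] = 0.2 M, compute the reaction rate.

0.000504 M/s

Step 1: The rate law is rate = k[A]^1[B]^2, overall order = 1+2 = 3
Step 2: Substitute values: rate = 0.14 × (0.09)^1 × (0.2)^2
Step 3: rate = 0.14 × 0.09 × 0.04 = 0.000504 M/s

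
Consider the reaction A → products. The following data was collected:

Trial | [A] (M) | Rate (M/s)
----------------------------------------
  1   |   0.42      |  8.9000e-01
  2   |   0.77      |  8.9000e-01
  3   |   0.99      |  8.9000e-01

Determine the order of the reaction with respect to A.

zeroth order (0)

Step 1: Compare trials - when concentration changes, rate stays constant.
Step 2: rate₂/rate₁ = 8.9000e-01/8.9000e-01 = 1
Step 3: [A]₂/[A]₁ = 0.77/0.42 = 1.833
Step 4: Since rate ratio ≈ (conc ratio)^0, the reaction is zeroth order.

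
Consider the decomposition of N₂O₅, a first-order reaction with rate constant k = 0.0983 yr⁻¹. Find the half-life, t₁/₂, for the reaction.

7.051 yr

Step 1: For a first-order reaction, t₁/₂ = ln(2)/k
Step 2: t₁/₂ = ln(2)/0.0983
Step 3: t₁/₂ = 0.6931/0.0983 = 7.051 yr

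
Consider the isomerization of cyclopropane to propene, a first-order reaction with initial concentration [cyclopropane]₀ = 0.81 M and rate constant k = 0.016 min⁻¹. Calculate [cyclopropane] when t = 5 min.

0.7477 M

Step 1: For a first-order reaction: [cyclopropane] = [cyclopropane]₀ × e^(-kt)
Step 2: [cyclopropane] = 0.81 × e^(-0.016 × 5)
Step 3: [cyclopropane] = 0.81 × e^(-0.08)
Step 4: [cyclopropane] = 0.81 × 0.923116 = 0.7477 M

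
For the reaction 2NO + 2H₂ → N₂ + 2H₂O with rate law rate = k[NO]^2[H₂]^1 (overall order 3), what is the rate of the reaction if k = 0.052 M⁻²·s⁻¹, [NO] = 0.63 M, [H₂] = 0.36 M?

0.00743 M/s

Step 1: The rate law is rate = k[NO]^2[H₂]^1, overall order = 2+1 = 3
Step 2: Substitute values: rate = 0.052 × (0.63)^2 × (0.36)^1
Step 3: rate = 0.052 × 0.3969 × 0.36 = 0.00742997 M/s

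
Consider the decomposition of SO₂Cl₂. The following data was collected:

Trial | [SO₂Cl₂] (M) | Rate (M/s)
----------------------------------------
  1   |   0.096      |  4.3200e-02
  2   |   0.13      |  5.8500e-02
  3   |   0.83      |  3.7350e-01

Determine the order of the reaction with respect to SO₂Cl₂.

first order (1)

Step 1: Compare trials to find order n where rate₂/rate₁ = ([SO₂Cl₂]₂/[SO₂Cl₂]₁)^n
Step 2: rate₂/rate₁ = 5.8500e-02/4.3200e-02 = 1.354
Step 3: [SO₂Cl₂]₂/[SO₂Cl₂]₁ = 0.13/0.096 = 1.354
Step 4: n = ln(1.354)/ln(1.354) = 1.00 ≈ 1
Step 5: The reaction is first order in SO₂Cl₂.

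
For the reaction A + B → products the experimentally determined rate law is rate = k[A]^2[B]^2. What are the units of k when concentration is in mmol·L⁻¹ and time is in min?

(mmol·L⁻¹)⁻³·min⁻¹

Step 1: Overall order = 2 + 2 = 4.
Step 2: rate has units mmol·L⁻¹·min⁻¹; [A]^2[B]^2 has units (mmol·L⁻¹)^4.
Step 3: k = rate/([A]^2[B]^2), so units of k = (mmol·L⁻¹)^(1-4)·min⁻¹ = (mmol·L⁻¹)⁻³·min⁻¹.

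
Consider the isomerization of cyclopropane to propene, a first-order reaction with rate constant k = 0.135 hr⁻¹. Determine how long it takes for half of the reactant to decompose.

5.134 hr

Step 1: For a first-order reaction, t₁/₂ = ln(2)/k
Step 2: t₁/₂ = ln(2)/0.135
Step 3: t₁/₂ = 0.6931/0.135 = 5.134 hr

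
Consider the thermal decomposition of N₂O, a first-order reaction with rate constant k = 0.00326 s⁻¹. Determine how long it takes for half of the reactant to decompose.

212.6 s

Step 1: For a first-order reaction, t₁/₂ = ln(2)/k
Step 2: t₁/₂ = ln(2)/0.00326
Step 3: t₁/₂ = 0.6931/0.00326 = 212.6 s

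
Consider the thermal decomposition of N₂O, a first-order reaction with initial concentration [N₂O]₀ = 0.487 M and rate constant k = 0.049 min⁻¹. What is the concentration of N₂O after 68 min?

0.0174 M

Step 1: For a first-order reaction: [N₂O] = [N₂O]₀ × e^(-kt)
Step 2: [N₂O] = 0.487 × e^(-0.049 × 68)
Step 3: [N₂O] = 0.487 × e^(-3.332)
Step 4: [N₂O] = 0.487 × 0.0357216 = 0.0174 M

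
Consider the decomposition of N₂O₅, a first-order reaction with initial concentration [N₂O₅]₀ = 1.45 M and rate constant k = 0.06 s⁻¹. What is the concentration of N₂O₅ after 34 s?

0.1885 M

Step 1: For a first-order reaction: [N₂O₅] = [N₂O₅]₀ × e^(-kt)
Step 2: [N₂O₅] = 1.45 × e^(-0.06 × 34)
Step 3: [N₂O₅] = 1.45 × e^(-2.04)
Step 4: [N₂O₅] = 1.45 × 0.130029 = 0.1885 M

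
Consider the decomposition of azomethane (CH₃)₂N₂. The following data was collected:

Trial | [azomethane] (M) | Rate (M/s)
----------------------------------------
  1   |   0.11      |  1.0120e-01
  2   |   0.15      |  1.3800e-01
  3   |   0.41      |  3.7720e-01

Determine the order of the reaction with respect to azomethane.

first order (1)

Step 1: Compare trials to find order n where rate₂/rate₁ = ([azomethane]₂/[azomethane]₁)^n
Step 2: rate₂/rate₁ = 1.3800e-01/1.0120e-01 = 1.364
Step 3: [azomethane]₂/[azomethane]₁ = 0.15/0.11 = 1.364
Step 4: n = ln(1.364)/ln(1.364) = 1.00 ≈ 1
Step 5: The reaction is first order in azomethane.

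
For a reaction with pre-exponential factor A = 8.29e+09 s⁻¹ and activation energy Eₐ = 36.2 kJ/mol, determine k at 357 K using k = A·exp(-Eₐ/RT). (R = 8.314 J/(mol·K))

4.19e+04 s⁻¹

Step 1: Use the Arrhenius equation: k = A × exp(-Eₐ/RT)
Step 2: Convert Eₐ to J/mol: 36.2 kJ/mol = 36200 J/mol
Step 3: Calculate the exponent: -Eₐ/(RT) = -36200/(8.314 × 357) = -12.19636
Step 4: k = 8.29e+09 × exp(-12.19636)
Step 5: k = 8.29e+09 × 5.04880e-06 = 4.1855e+04 s⁻¹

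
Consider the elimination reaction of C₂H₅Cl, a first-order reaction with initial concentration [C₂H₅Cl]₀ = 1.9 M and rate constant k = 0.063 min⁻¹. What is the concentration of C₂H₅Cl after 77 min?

0.01486 M

Step 1: For a first-order reaction: [C₂H₅Cl] = [C₂H₅Cl]₀ × e^(-kt)
Step 2: [C₂H₅Cl] = 1.9 × e^(-0.063 × 77)
Step 3: [C₂H₅Cl] = 1.9 × e^(-4.851)
Step 4: [C₂H₅Cl] = 1.9 × 0.00782055 = 0.01486 M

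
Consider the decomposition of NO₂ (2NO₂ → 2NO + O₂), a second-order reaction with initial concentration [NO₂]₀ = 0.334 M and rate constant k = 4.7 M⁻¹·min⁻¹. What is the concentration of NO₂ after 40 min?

0.005236 M

Step 1: For a second-order reaction: 1/[NO₂] = 1/[NO₂]₀ + kt
Step 2: 1/[NO₂] = 1/0.334 + 4.7 × 40
Step 3: 1/[NO₂] = 2.994 + 188 = 191
Step 4: [NO₂] = 1/191 = 0.005236 M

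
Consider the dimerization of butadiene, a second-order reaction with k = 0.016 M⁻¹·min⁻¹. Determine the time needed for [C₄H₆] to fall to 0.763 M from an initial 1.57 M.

42.1 min

Step 1: For second-order: t = (1/[C₄H₆] - 1/[C₄H₆]₀)/k
Step 2: t = (1/0.763 - 1/1.57)/0.016
Step 3: t = (1.311 - 0.6369)/0.016
Step 4: t = 0.6737/0.016 = 42.1 min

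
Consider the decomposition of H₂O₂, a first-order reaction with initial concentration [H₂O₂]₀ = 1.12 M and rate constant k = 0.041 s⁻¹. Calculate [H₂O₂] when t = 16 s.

0.5812 M

Step 1: For a first-order reaction: [H₂O₂] = [H₂O₂]₀ × e^(-kt)
Step 2: [H₂O₂] = 1.12 × e^(-0.041 × 16)
Step 3: [H₂O₂] = 1.12 × e^(-0.656)
Step 4: [H₂O₂] = 1.12 × 0.518923 = 0.5812 M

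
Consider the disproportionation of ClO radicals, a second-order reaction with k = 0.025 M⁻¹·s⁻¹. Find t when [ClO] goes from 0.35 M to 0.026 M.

1424 s

Step 1: For second-order: t = (1/[ClO] - 1/[ClO]₀)/k
Step 2: t = (1/0.026 - 1/0.35)/0.025
Step 3: t = (38.46 - 2.857)/0.025
Step 4: t = 35.6/0.025 = 1424 s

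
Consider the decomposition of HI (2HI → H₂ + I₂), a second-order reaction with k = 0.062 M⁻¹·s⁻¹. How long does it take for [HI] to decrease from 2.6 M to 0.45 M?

29.64 s

Step 1: For second-order: t = (1/[HI] - 1/[HI]₀)/k
Step 2: t = (1/0.45 - 1/2.6)/0.062
Step 3: t = (2.222 - 0.3846)/0.062
Step 4: t = 1.838/0.062 = 29.64 s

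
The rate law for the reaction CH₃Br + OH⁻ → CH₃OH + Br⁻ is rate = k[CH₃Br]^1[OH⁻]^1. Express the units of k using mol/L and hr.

(mol/L)⁻¹·hr⁻¹

Step 1: Overall order = 1 + 1 = 2.
Step 2: rate has units mol/L·hr⁻¹; [CH₃Br]^1[OH⁻]^1 has units (mol/L)^2.
Step 3: k = rate/([CH₃Br]^1[OH⁻]^1), so units of k = (mol/L)^(1-2)·hr⁻¹ = (mol/L)⁻¹·hr⁻¹.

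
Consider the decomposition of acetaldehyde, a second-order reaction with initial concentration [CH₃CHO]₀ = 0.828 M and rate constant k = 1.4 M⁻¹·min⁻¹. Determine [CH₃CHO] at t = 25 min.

0.02762 M

Step 1: For a second-order reaction: 1/[CH₃CHO] = 1/[CH₃CHO]₀ + kt
Step 2: 1/[CH₃CHO] = 1/0.828 + 1.4 × 25
Step 3: 1/[CH₃CHO] = 1.208 + 35 = 36.21
Step 4: [CH₃CHO] = 1/36.21 = 0.02762 M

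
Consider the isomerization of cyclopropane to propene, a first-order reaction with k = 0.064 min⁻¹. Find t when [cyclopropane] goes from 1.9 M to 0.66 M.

16.52 min

Step 1: For first-order: t = ln([cyclopropane]₀/[cyclopropane])/k
Step 2: t = ln(1.9/0.66)/0.064
Step 3: t = ln(2.879)/0.064
Step 4: t = 1.057/0.064 = 16.52 min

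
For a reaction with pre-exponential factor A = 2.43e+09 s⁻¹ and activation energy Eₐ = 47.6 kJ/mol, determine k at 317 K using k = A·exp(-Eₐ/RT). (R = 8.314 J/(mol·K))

3.48e+01 s⁻¹

Step 1: Use the Arrhenius equation: k = A × exp(-Eₐ/RT)
Step 2: Convert Eₐ to J/mol: 47.6 kJ/mol = 47600 J/mol
Step 3: Calculate the exponent: -Eₐ/(RT) = -47600/(8.314 × 317) = -18.06083
Step 4: k = 2.43e+09 × exp(-18.06083)
Step 5: k = 2.43e+09 × 1.43312e-08 = 3.4825e+01 s⁻¹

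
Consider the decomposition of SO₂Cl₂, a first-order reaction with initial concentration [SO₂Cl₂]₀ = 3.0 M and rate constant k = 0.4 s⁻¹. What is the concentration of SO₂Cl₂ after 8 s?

0.1223 M

Step 1: For a first-order reaction: [SO₂Cl₂] = [SO₂Cl₂]₀ × e^(-kt)
Step 2: [SO₂Cl₂] = 3.0 × e^(-0.4 × 8)
Step 3: [SO₂Cl₂] = 3.0 × e^(-3.2)
Step 4: [SO₂Cl₂] = 3.0 × 0.0407622 = 0.1223 M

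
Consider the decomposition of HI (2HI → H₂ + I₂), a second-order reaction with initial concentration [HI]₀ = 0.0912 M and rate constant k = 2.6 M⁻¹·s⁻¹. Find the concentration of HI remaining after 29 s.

0.01158 M

Step 1: For a second-order reaction: 1/[HI] = 1/[HI]₀ + kt
Step 2: 1/[HI] = 1/0.0912 + 2.6 × 29
Step 3: 1/[HI] = 10.96 + 75.4 = 86.36
Step 4: [HI] = 1/86.36 = 0.01158 M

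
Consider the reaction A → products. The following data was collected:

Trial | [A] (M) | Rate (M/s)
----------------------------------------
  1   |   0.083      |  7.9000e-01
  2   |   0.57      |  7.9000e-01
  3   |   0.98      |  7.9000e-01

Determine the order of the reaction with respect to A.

zeroth order (0)

Step 1: Compare trials - when concentration changes, rate stays constant.
Step 2: rate₂/rate₁ = 7.9000e-01/7.9000e-01 = 1
Step 3: [A]₂/[A]₁ = 0.57/0.083 = 6.867
Step 4: Since rate ratio ≈ (conc ratio)^0, the reaction is zeroth order.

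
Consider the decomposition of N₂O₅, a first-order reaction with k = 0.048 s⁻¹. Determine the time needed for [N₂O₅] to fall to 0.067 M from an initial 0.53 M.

43.09 s

Step 1: For first-order: t = ln([N₂O₅]₀/[N₂O₅])/k
Step 2: t = ln(0.53/0.067)/0.048
Step 3: t = ln(7.91)/0.048
Step 4: t = 2.068/0.048 = 43.09 s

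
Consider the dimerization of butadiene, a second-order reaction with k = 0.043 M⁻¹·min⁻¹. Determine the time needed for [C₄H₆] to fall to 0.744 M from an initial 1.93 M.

19.21 min

Step 1: For second-order: t = (1/[C₄H₆] - 1/[C₄H₆]₀)/k
Step 2: t = (1/0.744 - 1/1.93)/0.043
Step 3: t = (1.344 - 0.5181)/0.043
Step 4: t = 0.826/0.043 = 19.21 min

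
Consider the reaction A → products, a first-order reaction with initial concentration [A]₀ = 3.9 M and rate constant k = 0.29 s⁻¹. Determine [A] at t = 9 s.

0.2868 M

Step 1: For a first-order reaction: [A] = [A]₀ × e^(-kt)
Step 2: [A] = 3.9 × e^(-0.29 × 9)
Step 3: [A] = 3.9 × e^(-2.61)
Step 4: [A] = 3.9 × 0.0735345 = 0.2868 M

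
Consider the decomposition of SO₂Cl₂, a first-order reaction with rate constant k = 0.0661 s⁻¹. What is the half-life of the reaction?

10.49 s

Step 1: For a first-order reaction, t₁/₂ = ln(2)/k
Step 2: t₁/₂ = ln(2)/0.0661
Step 3: t₁/₂ = 0.6931/0.0661 = 10.49 s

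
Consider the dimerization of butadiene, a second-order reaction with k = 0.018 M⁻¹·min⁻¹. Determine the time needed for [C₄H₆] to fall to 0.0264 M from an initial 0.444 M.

1979 min

Step 1: For second-order: t = (1/[C₄H₆] - 1/[C₄H₆]₀)/k
Step 2: t = (1/0.0264 - 1/0.444)/0.018
Step 3: t = (37.88 - 2.252)/0.018
Step 4: t = 35.63/0.018 = 1979 min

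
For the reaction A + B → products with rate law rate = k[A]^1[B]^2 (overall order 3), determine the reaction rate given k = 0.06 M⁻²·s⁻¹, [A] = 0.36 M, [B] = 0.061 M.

8.037e-05 M/s

Step 1: The rate law is rate = k[A]^1[B]^2, overall order = 1+2 = 3
Step 2: Substitute values: rate = 0.06 × (0.36)^1 × (0.061)^2
Step 3: rate = 0.06 × 0.36 × 0.003721 = 8.03736e-05 M/s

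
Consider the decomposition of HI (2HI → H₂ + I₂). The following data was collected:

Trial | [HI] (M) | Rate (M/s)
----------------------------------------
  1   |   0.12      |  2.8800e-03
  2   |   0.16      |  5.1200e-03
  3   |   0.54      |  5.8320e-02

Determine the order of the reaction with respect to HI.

second order (2)

Step 1: Compare trials to find order n where rate₂/rate₁ = ([HI]₂/[HI]₁)^n
Step 2: rate₂/rate₁ = 5.1200e-03/2.8800e-03 = 1.778
Step 3: [HI]₂/[HI]₁ = 0.16/0.12 = 1.333
Step 4: n = ln(1.778)/ln(1.333) = 2.00 ≈ 2
Step 5: The reaction is second order in HI.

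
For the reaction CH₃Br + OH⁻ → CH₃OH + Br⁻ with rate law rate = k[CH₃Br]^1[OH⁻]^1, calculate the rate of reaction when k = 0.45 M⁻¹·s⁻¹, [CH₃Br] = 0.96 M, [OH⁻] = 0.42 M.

0.1814 M/s

Step 1: The rate law is rate = k[CH₃Br]^1[OH⁻]^1
Step 2: Substitute: rate = 0.45 × (0.96)^1 × (0.42)^1
Step 3: rate = 0.45 × 0.96 × 0.42 = 0.18144 M/s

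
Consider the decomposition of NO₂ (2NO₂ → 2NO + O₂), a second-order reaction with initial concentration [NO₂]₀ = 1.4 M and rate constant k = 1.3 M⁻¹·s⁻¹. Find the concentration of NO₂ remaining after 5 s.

0.1386 M

Step 1: For a second-order reaction: 1/[NO₂] = 1/[NO₂]₀ + kt
Step 2: 1/[NO₂] = 1/1.4 + 1.3 × 5
Step 3: 1/[NO₂] = 0.7143 + 6.5 = 7.214
Step 4: [NO₂] = 1/7.214 = 0.1386 M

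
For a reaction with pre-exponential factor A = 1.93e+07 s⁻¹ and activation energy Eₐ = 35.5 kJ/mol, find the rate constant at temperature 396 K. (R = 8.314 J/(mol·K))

4.01e+02 s⁻¹

Step 1: Use the Arrhenius equation: k = A × exp(-Eₐ/RT)
Step 2: Convert Eₐ to J/mol: 35.5 kJ/mol = 35500 J/mol
Step 3: Calculate the exponent: -Eₐ/(RT) = -35500/(8.314 × 396) = -10.78259
Step 4: k = 1.93e+07 × exp(-10.78259)
Step 5: k = 1.93e+07 × 2.07578e-05 = 4.0063e+02 s⁻¹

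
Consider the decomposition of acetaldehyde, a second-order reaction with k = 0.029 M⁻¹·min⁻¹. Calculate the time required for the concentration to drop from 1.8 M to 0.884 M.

19.85 min

Step 1: For second-order: t = (1/[CH₃CHO] - 1/[CH₃CHO]₀)/k
Step 2: t = (1/0.884 - 1/1.8)/0.029
Step 3: t = (1.131 - 0.5556)/0.029
Step 4: t = 0.5757/0.029 = 19.85 min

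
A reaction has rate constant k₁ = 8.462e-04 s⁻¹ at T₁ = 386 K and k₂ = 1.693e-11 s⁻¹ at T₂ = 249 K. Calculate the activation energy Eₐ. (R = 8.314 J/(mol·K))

103.4 kJ/mol

Step 1: Use the two-temperature Arrhenius form: ln(k₂/k₁) = -Eₐ/R × (1/T₂ - 1/T₁)
Step 2: ln(k₂/k₁) = ln(1.693e-11/8.462e-04) = ln(2.00071e-08) = -17.7272
Step 3: 1/T₂ - 1/T₁ = 1/249 - 1/386 = 1.425391e-03 K⁻¹
Step 4: Eₐ = -R × ln(k₂/k₁) / (1/T₂ - 1/T₁) = -8.314 × -17.7272 / 1.425391e-03
Step 5: Eₐ = 1.0340e+05 J/mol = 103.4 kJ/mol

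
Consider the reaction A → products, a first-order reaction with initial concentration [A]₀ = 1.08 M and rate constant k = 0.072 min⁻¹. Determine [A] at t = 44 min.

0.04545 M

Step 1: For a first-order reaction: [A] = [A]₀ × e^(-kt)
Step 2: [A] = 1.08 × e^(-0.072 × 44)
Step 3: [A] = 1.08 × e^(-3.168)
Step 4: [A] = 1.08 × 0.0420877 = 0.04545 M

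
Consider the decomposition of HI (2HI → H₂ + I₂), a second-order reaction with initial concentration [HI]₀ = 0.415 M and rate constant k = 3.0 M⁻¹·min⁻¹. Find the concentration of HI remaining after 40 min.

0.008169 M

Step 1: For a second-order reaction: 1/[HI] = 1/[HI]₀ + kt
Step 2: 1/[HI] = 1/0.415 + 3.0 × 40
Step 3: 1/[HI] = 2.41 + 120 = 122.4
Step 4: [HI] = 1/122.4 = 0.008169 M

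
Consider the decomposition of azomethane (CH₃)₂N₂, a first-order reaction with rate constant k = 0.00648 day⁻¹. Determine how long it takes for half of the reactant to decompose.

107 day

Step 1: For a first-order reaction, t₁/₂ = ln(2)/k
Step 2: t₁/₂ = ln(2)/0.00648
Step 3: t₁/₂ = 0.6931/0.00648 = 107 day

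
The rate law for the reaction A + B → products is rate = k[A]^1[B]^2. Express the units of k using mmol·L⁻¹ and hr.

(mmol·L⁻¹)⁻²·hr⁻¹

Step 1: Overall order = 1 + 2 = 3.
Step 2: rate has units mmol·L⁻¹·hr⁻¹; [A]^1[B]^2 has units (mmol·L⁻¹)^3.
Step 3: k = rate/([A]^1[B]^2), so units of k = (mmol·L⁻¹)^(1-3)·hr⁻¹ = (mmol·L⁻¹)⁻²·hr⁻¹.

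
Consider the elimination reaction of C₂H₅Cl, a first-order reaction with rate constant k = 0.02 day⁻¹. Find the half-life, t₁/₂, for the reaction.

34.66 day

Step 1: For a first-order reaction, t₁/₂ = ln(2)/k
Step 2: t₁/₂ = ln(2)/0.02
Step 3: t₁/₂ = 0.6931/0.02 = 34.66 day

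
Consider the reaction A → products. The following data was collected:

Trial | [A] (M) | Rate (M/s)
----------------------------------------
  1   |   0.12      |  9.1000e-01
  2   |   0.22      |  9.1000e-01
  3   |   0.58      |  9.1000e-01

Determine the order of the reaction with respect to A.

zeroth order (0)

Step 1: Compare trials - when concentration changes, rate stays constant.
Step 2: rate₂/rate₁ = 9.1000e-01/9.1000e-01 = 1
Step 3: [A]₂/[A]₁ = 0.22/0.12 = 1.833
Step 4: Since rate ratio ≈ (conc ratio)^0, the reaction is zeroth order.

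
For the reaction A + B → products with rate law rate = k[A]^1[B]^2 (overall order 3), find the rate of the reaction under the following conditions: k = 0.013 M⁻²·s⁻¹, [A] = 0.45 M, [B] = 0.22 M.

0.0002831 M/s

Step 1: The rate law is rate = k[A]^1[B]^2, overall order = 1+2 = 3
Step 2: Substitute values: rate = 0.013 × (0.45)^1 × (0.22)^2
Step 3: rate = 0.013 × 0.45 × 0.0484 = 0.00028314 M/s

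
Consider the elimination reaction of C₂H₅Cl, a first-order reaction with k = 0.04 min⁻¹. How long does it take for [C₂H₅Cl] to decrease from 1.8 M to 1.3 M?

8.136 min

Step 1: For first-order: t = ln([C₂H₅Cl]₀/[C₂H₅Cl])/k
Step 2: t = ln(1.8/1.3)/0.04
Step 3: t = ln(1.385)/0.04
Step 4: t = 0.3254/0.04 = 8.136 min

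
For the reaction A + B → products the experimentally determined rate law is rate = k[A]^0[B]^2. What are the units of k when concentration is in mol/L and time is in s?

(mol/L)⁻¹·s⁻¹

Step 1: Overall order = 0 + 2 = 2.
Step 2: rate has units mol/L·s⁻¹; [A]^0[B]^2 has units (mol/L)^2.
Step 3: k = rate/([A]^0[B]^2), so units of k = (mol/L)^(1-2)·s⁻¹ = (mol/L)⁻¹·s⁻¹.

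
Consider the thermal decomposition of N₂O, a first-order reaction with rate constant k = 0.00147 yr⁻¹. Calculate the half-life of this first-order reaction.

471.5 yr

Step 1: For a first-order reaction, t₁/₂ = ln(2)/k
Step 2: t₁/₂ = ln(2)/0.00147
Step 3: t₁/₂ = 0.6931/0.00147 = 471.5 yr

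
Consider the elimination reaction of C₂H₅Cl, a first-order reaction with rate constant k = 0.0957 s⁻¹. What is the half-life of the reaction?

7.243 s

Step 1: For a first-order reaction, t₁/₂ = ln(2)/k
Step 2: t₁/₂ = ln(2)/0.0957
Step 3: t₁/₂ = 0.6931/0.0957 = 7.243 s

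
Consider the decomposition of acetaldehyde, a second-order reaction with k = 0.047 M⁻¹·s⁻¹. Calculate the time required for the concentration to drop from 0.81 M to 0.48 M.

18.06 s

Step 1: For second-order: t = (1/[CH₃CHO] - 1/[CH₃CHO]₀)/k
Step 2: t = (1/0.48 - 1/0.81)/0.047
Step 3: t = (2.083 - 1.235)/0.047
Step 4: t = 0.8488/0.047 = 18.06 s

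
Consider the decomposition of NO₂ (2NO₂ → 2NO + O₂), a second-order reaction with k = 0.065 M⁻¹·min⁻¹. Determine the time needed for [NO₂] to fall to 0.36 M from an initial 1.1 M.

28.75 min

Step 1: For second-order: t = (1/[NO₂] - 1/[NO₂]₀)/k
Step 2: t = (1/0.36 - 1/1.1)/0.065
Step 3: t = (2.778 - 0.9091)/0.065
Step 4: t = 1.869/0.065 = 28.75 min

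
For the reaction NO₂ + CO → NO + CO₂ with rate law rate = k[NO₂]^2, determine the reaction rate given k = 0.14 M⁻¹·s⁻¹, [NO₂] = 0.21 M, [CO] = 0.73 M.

0.006174 M/s

Step 1: The rate law is rate = k[NO₂]^2
Step 2: Note that the rate does not depend on [CO] (zero order in CO).
Step 3: rate = 0.14 × (0.21)^2 = 0.006174 M/s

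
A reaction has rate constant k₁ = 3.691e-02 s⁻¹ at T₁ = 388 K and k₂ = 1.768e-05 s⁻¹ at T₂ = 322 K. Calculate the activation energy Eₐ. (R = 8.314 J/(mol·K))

120.3 kJ/mol

Step 1: Use the two-temperature Arrhenius form: ln(k₂/k₁) = -Eₐ/R × (1/T₂ - 1/T₁)
Step 2: ln(k₂/k₁) = ln(1.768e-05/3.691e-02) = ln(0.000479003) = -7.6438
Step 3: 1/T₂ - 1/T₁ = 1/322 - 1/388 = 5.282705e-04 K⁻¹
Step 4: Eₐ = -R × ln(k₂/k₁) / (1/T₂ - 1/T₁) = -8.314 × -7.6438 / 5.282705e-04
Step 5: Eₐ = 1.2030e+05 J/mol = 120.3 kJ/mol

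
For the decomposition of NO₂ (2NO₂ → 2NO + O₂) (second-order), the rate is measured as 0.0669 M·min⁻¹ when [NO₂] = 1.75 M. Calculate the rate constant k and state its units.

0.02184 M⁻¹·min⁻¹

Step 1: rate = k[NO₂]^2, so k = rate / [NO₂]^2.
Step 2: k = 0.0669 / (1.75)^2 = 0.0669 / 3.062.
Step 3: k = 0.02184 M⁻¹·min⁻¹.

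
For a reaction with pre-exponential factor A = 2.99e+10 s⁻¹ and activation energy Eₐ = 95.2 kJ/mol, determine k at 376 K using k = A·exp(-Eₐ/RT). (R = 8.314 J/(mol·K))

1.78e-03 s⁻¹

Step 1: Use the Arrhenius equation: k = A × exp(-Eₐ/RT)
Step 2: Convert Eₐ to J/mol: 95.2 kJ/mol = 95200 J/mol
Step 3: Calculate the exponent: -Eₐ/(RT) = -95200/(8.314 × 376) = -30.45363
Step 4: k = 2.99e+10 × exp(-30.45363)
Step 5: k = 2.99e+10 × 5.94506e-14 = 1.7776e-03 s⁻¹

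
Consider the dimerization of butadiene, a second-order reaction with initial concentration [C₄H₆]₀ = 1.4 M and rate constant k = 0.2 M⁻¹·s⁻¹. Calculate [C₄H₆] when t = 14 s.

0.2846 M

Step 1: For a second-order reaction: 1/[C₄H₆] = 1/[C₄H₆]₀ + kt
Step 2: 1/[C₄H₆] = 1/1.4 + 0.2 × 14
Step 3: 1/[C₄H₆] = 0.7143 + 2.8 = 3.514
Step 4: [C₄H₆] = 1/3.514 = 0.2846 M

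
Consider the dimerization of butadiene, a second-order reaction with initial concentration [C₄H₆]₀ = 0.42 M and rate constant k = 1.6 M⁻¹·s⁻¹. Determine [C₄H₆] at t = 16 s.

0.03574 M

Step 1: For a second-order reaction: 1/[C₄H₆] = 1/[C₄H₆]₀ + kt
Step 2: 1/[C₄H₆] = 1/0.42 + 1.6 × 16
Step 3: 1/[C₄H₆] = 2.381 + 25.6 = 27.98
Step 4: [C₄H₆] = 1/27.98 = 0.03574 M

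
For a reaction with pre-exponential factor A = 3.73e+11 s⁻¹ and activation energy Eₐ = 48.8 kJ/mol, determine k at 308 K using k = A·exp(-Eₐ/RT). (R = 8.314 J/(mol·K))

1.97e+03 s⁻¹

Step 1: Use the Arrhenius equation: k = A × exp(-Eₐ/RT)
Step 2: Convert Eₐ to J/mol: 48.8 kJ/mol = 48800 J/mol
Step 3: Calculate the exponent: -Eₐ/(RT) = -48800/(8.314 × 308) = -19.05720
Step 4: k = 3.73e+11 × exp(-19.05720)
Step 5: k = 3.73e+11 × 5.29131e-09 = 1.9737e+03 s⁻¹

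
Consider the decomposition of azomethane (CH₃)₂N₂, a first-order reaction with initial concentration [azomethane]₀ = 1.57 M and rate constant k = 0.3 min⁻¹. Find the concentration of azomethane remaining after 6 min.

0.2595 M

Step 1: For a first-order reaction: [azomethane] = [azomethane]₀ × e^(-kt)
Step 2: [azomethane] = 1.57 × e^(-0.3 × 6)
Step 3: [azomethane] = 1.57 × e^(-1.8)
Step 4: [azomethane] = 1.57 × 0.165299 = 0.2595 M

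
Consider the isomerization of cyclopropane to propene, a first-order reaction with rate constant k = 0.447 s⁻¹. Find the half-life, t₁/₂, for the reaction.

1.551 s

Step 1: For a first-order reaction, t₁/₂ = ln(2)/k
Step 2: t₁/₂ = ln(2)/0.447
Step 3: t₁/₂ = 0.6931/0.447 = 1.551 s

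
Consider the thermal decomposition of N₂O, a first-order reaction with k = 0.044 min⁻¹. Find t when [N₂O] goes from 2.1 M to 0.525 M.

31.51 min

Step 1: For first-order: t = ln([N₂O]₀/[N₂O])/k
Step 2: t = ln(2.1/0.525)/0.044
Step 3: t = ln(4)/0.044
Step 4: t = 1.386/0.044 = 31.51 min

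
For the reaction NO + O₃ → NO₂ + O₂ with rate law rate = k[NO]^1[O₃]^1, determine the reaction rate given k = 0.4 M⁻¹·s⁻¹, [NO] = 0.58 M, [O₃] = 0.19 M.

0.04408 M/s

Step 1: The rate law is rate = k[NO]^1[O₃]^1
Step 2: Substitute: rate = 0.4 × (0.58)^1 × (0.19)^1
Step 3: rate = 0.4 × 0.58 × 0.19 = 0.04408 M/s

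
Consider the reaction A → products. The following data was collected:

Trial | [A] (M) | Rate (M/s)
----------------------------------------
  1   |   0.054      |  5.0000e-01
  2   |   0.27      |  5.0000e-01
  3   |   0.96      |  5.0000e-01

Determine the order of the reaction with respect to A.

zeroth order (0)

Step 1: Compare trials - when concentration changes, rate stays constant.
Step 2: rate₂/rate₁ = 5.0000e-01/5.0000e-01 = 1
Step 3: [A]₂/[A]₁ = 0.27/0.054 = 5
Step 4: Since rate ratio ≈ (conc ratio)^0, the reaction is zeroth order.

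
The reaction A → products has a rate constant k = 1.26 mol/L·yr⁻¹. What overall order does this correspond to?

zeroth order (0)

Step 1: The units of k for an nth-order reaction are (concentration)^(1-n)·(time)⁻¹.
Step 2: Here k has units mol/L·yr⁻¹, so the concentration exponent is 1.
Step 3: 1 - n = 1 ⇒ n = 0. The reaction is zeroth order.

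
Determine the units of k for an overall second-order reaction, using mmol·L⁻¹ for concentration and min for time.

(mmol·L⁻¹)⁻¹·min⁻¹

Step 1: For overall order n, rate = k × (concentration)^n.
Step 2: Rate has units mmol·L⁻¹·min⁻¹; concentration term has units (mmol·L⁻¹)^2.
Step 3: k = rate / (concentration)^n, so units of k = (mmol·L⁻¹)^(1-2)·min⁻¹ = (mmol·L⁻¹)⁻¹·min⁻¹.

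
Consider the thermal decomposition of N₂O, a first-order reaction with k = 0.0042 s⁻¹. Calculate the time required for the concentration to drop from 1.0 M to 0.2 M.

383.2 s

Step 1: For first-order: t = ln([N₂O]₀/[N₂O])/k
Step 2: t = ln(1.0/0.2)/0.0042
Step 3: t = ln(5)/0.0042
Step 4: t = 1.609/0.0042 = 383.2 s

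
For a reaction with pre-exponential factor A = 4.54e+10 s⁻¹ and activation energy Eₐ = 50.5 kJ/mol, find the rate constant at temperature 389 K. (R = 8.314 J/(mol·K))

7.51e+03 s⁻¹

Step 1: Use the Arrhenius equation: k = A × exp(-Eₐ/RT)
Step 2: Convert Eₐ to J/mol: 50.5 kJ/mol = 50500 J/mol
Step 3: Calculate the exponent: -Eₐ/(RT) = -50500/(8.314 × 389) = -15.61463
Step 4: k = 4.54e+10 × exp(-15.61463)
Step 5: k = 4.54e+10 × 1.65445e-07 = 7.5112e+03 s⁻¹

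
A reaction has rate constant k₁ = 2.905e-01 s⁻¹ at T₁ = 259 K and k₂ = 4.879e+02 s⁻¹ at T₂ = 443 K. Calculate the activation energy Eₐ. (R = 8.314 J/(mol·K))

38.5 kJ/mol

Step 1: Use the two-temperature Arrhenius form: ln(k₂/k₁) = -Eₐ/R × (1/T₂ - 1/T₁)
Step 2: ln(k₂/k₁) = ln(4.879e+02/2.905e-01) = ln(1679.52) = 7.42626
Step 3: 1/T₂ - 1/T₁ = 1/443 - 1/259 = -1.603668e-03 K⁻¹
Step 4: Eₐ = -R × ln(k₂/k₁) / (1/T₂ - 1/T₁) = -8.314 × 7.42626 / -1.603668e-03
Step 5: Eₐ = 3.8500e+04 J/mol = 38.5 kJ/mol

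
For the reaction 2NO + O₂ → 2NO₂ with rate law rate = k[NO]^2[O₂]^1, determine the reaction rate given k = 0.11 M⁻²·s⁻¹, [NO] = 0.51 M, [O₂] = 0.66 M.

0.01888 M/s

Step 1: The rate law is rate = k[NO]^2[O₂]^1
Step 2: Substitute: rate = 0.11 × (0.51)^2 × (0.66)^1
Step 3: rate = 0.11 × 0.2601 × 0.66 = 0.0188833 M/s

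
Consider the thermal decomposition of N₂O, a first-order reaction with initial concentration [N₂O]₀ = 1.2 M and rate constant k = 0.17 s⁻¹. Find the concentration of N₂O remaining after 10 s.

0.2192 M

Step 1: For a first-order reaction: [N₂O] = [N₂O]₀ × e^(-kt)
Step 2: [N₂O] = 1.2 × e^(-0.17 × 10)
Step 3: [N₂O] = 1.2 × e^(-1.7)
Step 4: [N₂O] = 1.2 × 0.182684 = 0.2192 M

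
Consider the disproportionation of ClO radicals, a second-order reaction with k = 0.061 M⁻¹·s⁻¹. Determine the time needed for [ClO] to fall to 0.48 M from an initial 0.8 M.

13.66 s

Step 1: For second-order: t = (1/[ClO] - 1/[ClO]₀)/k
Step 2: t = (1/0.48 - 1/0.8)/0.061
Step 3: t = (2.083 - 1.25)/0.061
Step 4: t = 0.8333/0.061 = 13.66 s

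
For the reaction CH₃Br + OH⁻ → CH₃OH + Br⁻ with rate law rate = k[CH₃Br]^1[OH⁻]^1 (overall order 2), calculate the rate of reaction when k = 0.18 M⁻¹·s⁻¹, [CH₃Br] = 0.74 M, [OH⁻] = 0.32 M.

0.04262 M/s

Step 1: The rate law is rate = k[CH₃Br]^1[OH⁻]^1, overall order = 1+1 = 2
Step 2: Substitute values: rate = 0.18 × (0.74)^1 × (0.32)^1
Step 3: rate = 0.18 × 0.74 × 0.32 = 0.042624 M/s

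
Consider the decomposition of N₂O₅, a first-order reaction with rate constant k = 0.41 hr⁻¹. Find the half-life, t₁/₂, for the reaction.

1.691 hr

Step 1: For a first-order reaction, t₁/₂ = ln(2)/k
Step 2: t₁/₂ = ln(2)/0.41
Step 3: t₁/₂ = 0.6931/0.41 = 1.691 hr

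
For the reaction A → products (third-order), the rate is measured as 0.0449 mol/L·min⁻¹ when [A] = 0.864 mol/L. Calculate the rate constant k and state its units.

0.06962 (mol/L)⁻²·min⁻¹

Step 1: rate = k[A]^3, so k = rate / [A]^3.
Step 2: k = 0.0449 / (0.864)^3 = 0.0449 / 0.645.
Step 3: k = 0.06962 (mol/L)⁻²·min⁻¹.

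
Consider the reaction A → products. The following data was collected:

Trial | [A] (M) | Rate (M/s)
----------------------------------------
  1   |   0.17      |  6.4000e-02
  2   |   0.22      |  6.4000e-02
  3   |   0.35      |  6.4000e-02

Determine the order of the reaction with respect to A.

zeroth order (0)

Step 1: Compare trials - when concentration changes, rate stays constant.
Step 2: rate₂/rate₁ = 6.4000e-02/6.4000e-02 = 1
Step 3: [A]₂/[A]₁ = 0.22/0.17 = 1.294
Step 4: Since rate ratio ≈ (conc ratio)^0, the reaction is zeroth order.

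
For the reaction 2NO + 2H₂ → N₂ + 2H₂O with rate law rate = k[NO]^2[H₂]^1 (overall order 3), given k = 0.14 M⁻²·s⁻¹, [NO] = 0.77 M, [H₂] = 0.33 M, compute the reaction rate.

0.02739 M/s

Step 1: The rate law is rate = k[NO]^2[H₂]^1, overall order = 2+1 = 3
Step 2: Substitute values: rate = 0.14 × (0.77)^2 × (0.33)^1
Step 3: rate = 0.14 × 0.5929 × 0.33 = 0.027392 M/s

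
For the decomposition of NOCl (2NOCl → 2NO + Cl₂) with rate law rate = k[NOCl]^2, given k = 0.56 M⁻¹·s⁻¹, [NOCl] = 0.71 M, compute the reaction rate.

0.2823 M/s

Step 1: Identify the rate law: rate = k[NOCl]^2
Step 2: Substitute values: rate = 0.56 × (0.71)^2
Step 3: Calculate: rate = 0.56 × 0.5041 = 0.282296 M/s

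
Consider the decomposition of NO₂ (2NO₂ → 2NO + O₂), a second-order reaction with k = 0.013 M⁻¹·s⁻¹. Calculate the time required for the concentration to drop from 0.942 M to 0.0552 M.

1312 s

Step 1: For second-order: t = (1/[NO₂] - 1/[NO₂]₀)/k
Step 2: t = (1/0.0552 - 1/0.942)/0.013
Step 3: t = (18.12 - 1.062)/0.013
Step 4: t = 17.05/0.013 = 1312 s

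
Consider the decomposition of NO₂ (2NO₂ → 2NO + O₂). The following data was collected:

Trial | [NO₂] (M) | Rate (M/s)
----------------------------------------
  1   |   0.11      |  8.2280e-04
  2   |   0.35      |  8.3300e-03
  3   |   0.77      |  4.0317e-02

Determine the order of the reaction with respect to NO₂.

second order (2)

Step 1: Compare trials to find order n where rate₂/rate₁ = ([NO₂]₂/[NO₂]₁)^n
Step 2: rate₂/rate₁ = 8.3300e-03/8.2280e-04 = 10.12
Step 3: [NO₂]₂/[NO₂]₁ = 0.35/0.11 = 3.182
Step 4: n = ln(10.12)/ln(3.182) = 2.00 ≈ 2
Step 5: The reaction is second order in NO₂.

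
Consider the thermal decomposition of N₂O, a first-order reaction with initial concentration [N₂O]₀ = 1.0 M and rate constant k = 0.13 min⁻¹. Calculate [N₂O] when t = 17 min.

0.1097 M

Step 1: For a first-order reaction: [N₂O] = [N₂O]₀ × e^(-kt)
Step 2: [N₂O] = 1.0 × e^(-0.13 × 17)
Step 3: [N₂O] = 1.0 × e^(-2.21)
Step 4: [N₂O] = 1.0 × 0.109701 = 0.1097 M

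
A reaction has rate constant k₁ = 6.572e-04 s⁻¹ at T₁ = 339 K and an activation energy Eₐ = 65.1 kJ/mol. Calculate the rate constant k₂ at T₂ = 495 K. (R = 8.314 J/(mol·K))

9.529e-01 s⁻¹

Step 1: Use the two-temperature Arrhenius form: ln(k₂/k₁) = -Eₐ/R × (1/T₂ - 1/T₁)
Step 2: Convert Eₐ to J/mol: 65.1 kJ/mol = 65100 J/mol
Step 3: 1/T₂ - 1/T₁ = 1/495 - 1/339 = -9.296505e-04 K⁻¹
Step 4: ln(k₂/k₁) = -65100/8.314 × -9.296505e-04 = 7.27932
Step 5: k₂ = k₁ × exp(7.27932) = 6.572e-04 × 1.45000e+03 = 9.529e-01 s⁻¹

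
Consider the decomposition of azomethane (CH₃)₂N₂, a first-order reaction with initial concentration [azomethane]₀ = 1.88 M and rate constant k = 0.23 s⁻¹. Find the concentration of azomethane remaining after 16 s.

0.04742 M

Step 1: For a first-order reaction: [azomethane] = [azomethane]₀ × e^(-kt)
Step 2: [azomethane] = 1.88 × e^(-0.23 × 16)
Step 3: [azomethane] = 1.88 × e^(-3.68)
Step 4: [azomethane] = 1.88 × 0.025223 = 0.04742 M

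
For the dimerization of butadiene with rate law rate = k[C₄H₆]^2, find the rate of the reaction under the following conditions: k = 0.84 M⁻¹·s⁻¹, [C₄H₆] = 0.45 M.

0.1701 M/s

Step 1: Identify the rate law: rate = k[C₄H₆]^2
Step 2: Substitute values: rate = 0.84 × (0.45)^2
Step 3: Calculate: rate = 0.84 × 0.2025 = 0.1701 M/s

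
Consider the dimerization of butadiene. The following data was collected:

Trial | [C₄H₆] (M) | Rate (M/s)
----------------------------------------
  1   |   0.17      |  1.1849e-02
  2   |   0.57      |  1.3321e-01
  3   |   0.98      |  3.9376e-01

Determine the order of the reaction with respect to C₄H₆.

second order (2)

Step 1: Compare trials to find order n where rate₂/rate₁ = ([C₄H₆]₂/[C₄H₆]₁)^n
Step 2: rate₂/rate₁ = 1.3321e-01/1.1849e-02 = 11.24
Step 3: [C₄H₆]₂/[C₄H₆]₁ = 0.57/0.17 = 3.353
Step 4: n = ln(11.24)/ln(3.353) = 2.00 ≈ 2
Step 5: The reaction is second order in C₄H₆.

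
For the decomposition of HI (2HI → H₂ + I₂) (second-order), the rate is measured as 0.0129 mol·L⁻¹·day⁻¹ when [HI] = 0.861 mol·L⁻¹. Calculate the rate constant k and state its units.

0.0174 (mol·L⁻¹)⁻¹·day⁻¹

Step 1: rate = k[HI]^2, so k = rate / [HI]^2.
Step 2: k = 0.0129 / (0.861)^2 = 0.0129 / 0.7413.
Step 3: k = 0.0174 (mol·L⁻¹)⁻¹·day⁻¹.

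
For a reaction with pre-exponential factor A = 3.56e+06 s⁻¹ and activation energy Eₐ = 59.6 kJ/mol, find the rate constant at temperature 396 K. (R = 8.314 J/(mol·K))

4.89e-02 s⁻¹

Step 1: Use the Arrhenius equation: k = A × exp(-Eₐ/RT)
Step 2: Convert Eₐ to J/mol: 59.6 kJ/mol = 59600 J/mol
Step 3: Calculate the exponent: -Eₐ/(RT) = -59600/(8.314 × 396) = -18.10260
Step 4: k = 3.56e+06 × exp(-18.10260)
Step 5: k = 3.56e+06 × 1.37449e-08 = 4.8932e-02 s⁻¹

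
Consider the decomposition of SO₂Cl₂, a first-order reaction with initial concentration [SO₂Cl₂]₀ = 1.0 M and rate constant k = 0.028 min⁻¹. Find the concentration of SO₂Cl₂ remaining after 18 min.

0.6041 M

Step 1: For a first-order reaction: [SO₂Cl₂] = [SO₂Cl₂]₀ × e^(-kt)
Step 2: [SO₂Cl₂] = 1.0 × e^(-0.028 × 18)
Step 3: [SO₂Cl₂] = 1.0 × e^(-0.504)
Step 4: [SO₂Cl₂] = 1.0 × 0.604109 = 0.6041 M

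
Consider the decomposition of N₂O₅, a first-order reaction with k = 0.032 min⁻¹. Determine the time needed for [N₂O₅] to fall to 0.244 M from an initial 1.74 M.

61.39 min

Step 1: For first-order: t = ln([N₂O₅]₀/[N₂O₅])/k
Step 2: t = ln(1.74/0.244)/0.032
Step 3: t = ln(7.131)/0.032
Step 4: t = 1.964/0.032 = 61.39 min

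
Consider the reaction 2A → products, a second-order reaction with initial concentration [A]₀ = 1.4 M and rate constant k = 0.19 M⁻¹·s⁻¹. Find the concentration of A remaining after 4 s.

0.6783 M

Step 1: For a second-order reaction: 1/[A] = 1/[A]₀ + kt
Step 2: 1/[A] = 1/1.4 + 0.19 × 4
Step 3: 1/[A] = 0.7143 + 0.76 = 1.474
Step 4: [A] = 1/1.474 = 0.6783 M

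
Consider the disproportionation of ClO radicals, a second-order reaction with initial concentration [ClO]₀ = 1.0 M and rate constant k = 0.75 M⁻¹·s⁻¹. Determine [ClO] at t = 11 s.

0.1081 M

Step 1: For a second-order reaction: 1/[ClO] = 1/[ClO]₀ + kt
Step 2: 1/[ClO] = 1/1.0 + 0.75 × 11
Step 3: 1/[ClO] = 1 + 8.25 = 9.25
Step 4: [ClO] = 1/9.25 = 0.1081 M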